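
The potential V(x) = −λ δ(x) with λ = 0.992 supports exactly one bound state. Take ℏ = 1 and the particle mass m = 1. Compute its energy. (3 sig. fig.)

E = -0.492

The bound state is ψ(x) = √κ e^{−κ|x|}. The derivative jump ψ'(0⁺) − ψ'(0⁻) = −(2mλ/ℏ²)ψ(0) fixes κ = mλ/ℏ² = 0.9920.
Then E = −ℏ²κ²/(2m) = −mλ²/(2ℏ²) = -0.4920.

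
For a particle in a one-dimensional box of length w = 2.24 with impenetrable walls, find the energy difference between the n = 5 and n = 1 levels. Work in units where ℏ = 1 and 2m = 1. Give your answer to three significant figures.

E_n = n²π²ℏ²/(2mw²), so ΔE = (5² − 1²) π²ℏ²/(2mw²).
ΔE = 24 × π² / (2 × 0.5 × 2.24²) = 47.21.

ΔE = 47.2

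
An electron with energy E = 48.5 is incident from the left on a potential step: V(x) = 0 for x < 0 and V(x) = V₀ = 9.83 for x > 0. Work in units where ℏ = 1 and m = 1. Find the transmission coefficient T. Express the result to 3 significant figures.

On each side the TISE gives plane waves with k = √(2m(E − V))/ℏ: k₁ = √(2·1·48.5) = 9.849, k₂ = √(2·1·38.67) = 8.794.
Matching ψ and ψ′ at x = 0 gives r = (k₁ − k₂)/(k₁ + k₂), so R = r² = 0.003200 and T = 1 − R = 0.9968.

T = 0.997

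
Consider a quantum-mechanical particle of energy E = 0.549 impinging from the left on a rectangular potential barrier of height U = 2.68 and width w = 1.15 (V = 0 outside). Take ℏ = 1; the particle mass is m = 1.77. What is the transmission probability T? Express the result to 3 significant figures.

Since E < U the interior solution is evanescent with decay constant κ = √(2m(U − E))/ℏ = 2.747.
κw = 3.159, sinh(κw) = 11.75.
Matching ψ, ψ′ at both faces gives T = [1 + U² sinh²(κw) / (4E(U − E))]⁻¹ = 1/212.8 = 0.00470.

T = 0.00470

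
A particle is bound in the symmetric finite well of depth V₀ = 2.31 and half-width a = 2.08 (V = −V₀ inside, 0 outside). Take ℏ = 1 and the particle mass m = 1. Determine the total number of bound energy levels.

N = 3

Define the well-strength parameter z₀ = (a/ℏ)√(2mV₀) = 2.08 × √(2·1·2.31) = 4.471.
A new bound state (alternating even/odd) appears each time z₀ passes a multiple of π/2, so N = ⌊2z₀/π⌋ + 1 = ⌊2.846⌋ + 1 = 3.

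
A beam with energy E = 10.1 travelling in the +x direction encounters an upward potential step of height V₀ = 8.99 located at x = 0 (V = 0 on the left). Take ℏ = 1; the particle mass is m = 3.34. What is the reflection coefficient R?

R = 0.252

The wavenumbers are k₁ = √(2mE)/ℏ = 8.214 on the left and k₂ = √(2m(E − V₀))/ℏ = 2.723 on the right.
Matching ψ and ψ′ at x = 0 gives r = (k₁ − k₂)/(k₁ + k₂), so R = r² = 0.2521 and T = 1 − R = 0.7479.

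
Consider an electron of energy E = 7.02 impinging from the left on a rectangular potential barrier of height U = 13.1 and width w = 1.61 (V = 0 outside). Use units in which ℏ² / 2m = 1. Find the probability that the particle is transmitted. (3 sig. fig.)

T = 0.00142

Since E < U the interior solution is evanescent with decay constant κ = √(2m(U − E))/ℏ = 2.466.
κw = 3.970, sinh(κw) = 26.48.
The exact tunnelling result is T⁻¹ = 1 + U² sinh²(κw) / [4E(U − E)] = 705.8, so T = 0.00142.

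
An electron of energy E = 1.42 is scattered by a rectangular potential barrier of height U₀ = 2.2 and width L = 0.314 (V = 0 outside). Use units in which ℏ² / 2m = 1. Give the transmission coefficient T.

E < U₀: inside the barrier ψ ∝ e^{±κx} with κ = √(2m(U₀ − E))/ℏ = 0.8832.
κL = 0.2773, sinh(κL) = 0.2809.
Matching ψ, ψ′ at both faces gives T = [1 + U₀² sinh²(κL) / (4E(U₀ − E))]⁻¹ = 1/1.086 = 0.921.

T = 0.921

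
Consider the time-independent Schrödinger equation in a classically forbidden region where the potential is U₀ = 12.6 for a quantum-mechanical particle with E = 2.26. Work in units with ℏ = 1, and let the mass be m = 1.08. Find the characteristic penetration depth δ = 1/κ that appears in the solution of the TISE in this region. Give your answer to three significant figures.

Since E < U₀ the TISE in this region is ψ'' = κ²ψ with κ = √(2m(U₀ − E))/ℏ.
κ = √(2 × 1.08 × 10.34) = 4.726. The penetration depth is δ = 1/κ = 0.212.

δ = 0.212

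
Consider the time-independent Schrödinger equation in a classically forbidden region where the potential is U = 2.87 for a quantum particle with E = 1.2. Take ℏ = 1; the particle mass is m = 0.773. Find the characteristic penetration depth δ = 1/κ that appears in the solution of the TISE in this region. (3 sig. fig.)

δ = 0.622

Since E < U the TISE in this region is ψ'' = κ²ψ with κ = √(2m(U − E))/ℏ.
κ = √(2 × 0.773 × 1.67) = 1.607. The penetration depth is δ = 1/κ = 0.622.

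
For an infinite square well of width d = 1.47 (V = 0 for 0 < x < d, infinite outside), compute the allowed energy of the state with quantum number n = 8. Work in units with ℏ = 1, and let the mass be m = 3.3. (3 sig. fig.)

Requiring ψ(0) = ψ(d) = 0 quantises k = nπ/d, hence E_n = ℏ²k²/2m = n²π²ℏ²/(2md²).
E_8 = 8² × π² / (2 × 3.3 × 1.47²) = 44.29.

E = 44.3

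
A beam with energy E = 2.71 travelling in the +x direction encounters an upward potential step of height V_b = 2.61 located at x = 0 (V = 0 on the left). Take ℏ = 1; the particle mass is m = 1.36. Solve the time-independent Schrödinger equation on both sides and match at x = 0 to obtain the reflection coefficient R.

R = 0.459

On each side the TISE gives plane waves with k = √(2m(E − V))/ℏ: k₁ = √(2·1.36·2.71) = 2.715, k₂ = √(2·1.36·0.1) = 0.5215.
Continuity of ψ and ψ′ at the step yields the reflection amplitude r = (k₁ − k₂)/(k₁ + k₂) = 0.6777; thus R = |r|² = 0.4593, T = 0.5407.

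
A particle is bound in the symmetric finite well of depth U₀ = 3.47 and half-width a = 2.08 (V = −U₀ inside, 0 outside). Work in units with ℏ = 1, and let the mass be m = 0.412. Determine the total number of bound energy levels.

N = 3

Define the well-strength parameter z₀ = (a/ℏ)√(2mU₀) = 2.08 × √(2·0.412·3.47) = 3.517.
The even/odd transcendental equations gain one root per π/2 in z₀, giving N = 1 + ⌊2z₀/π⌋ = 1 + ⌊2.239⌋ = 3.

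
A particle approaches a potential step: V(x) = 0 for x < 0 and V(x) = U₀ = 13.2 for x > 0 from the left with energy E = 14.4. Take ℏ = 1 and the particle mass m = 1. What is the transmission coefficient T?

The wavenumbers are k₁ = √(2mE)/ℏ = 5.367 on the left and k₂ = √(2m(E − U₀))/ℏ = 1.549 on the right.
Matching ψ and ψ′ at x = 0 gives r = (k₁ − k₂)/(k₁ + k₂), so R = r² = 0.3047 and T = 1 − R = 0.6953.

T = 0.695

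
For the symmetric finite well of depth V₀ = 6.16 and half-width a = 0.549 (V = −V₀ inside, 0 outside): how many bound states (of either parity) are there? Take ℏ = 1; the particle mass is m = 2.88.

N = 3

Define the well-strength parameter z₀ = (a/ℏ)√(2mV₀) = 0.549 × √(2·2.88·6.16) = 3.270.
The even/odd transcendental equations gain one root per π/2 in z₀, giving N = 1 + ⌊2z₀/π⌋ = 1 + ⌊2.082⌋ = 3.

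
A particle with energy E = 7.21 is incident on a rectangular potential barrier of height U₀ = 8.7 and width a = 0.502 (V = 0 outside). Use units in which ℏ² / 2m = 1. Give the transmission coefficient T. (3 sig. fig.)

E < U₀: inside the barrier ψ ∝ e^{±κx} with κ = √(2m(U₀ − E))/ℏ = 1.221.
κa = 0.6128, sinh(κa) = 0.6518.
Matching ψ, ψ′ at both faces gives T = [1 + U₀² sinh²(κa) / (4E(U₀ − E))]⁻¹ = 1/1.748 = 0.572.

T = 0.572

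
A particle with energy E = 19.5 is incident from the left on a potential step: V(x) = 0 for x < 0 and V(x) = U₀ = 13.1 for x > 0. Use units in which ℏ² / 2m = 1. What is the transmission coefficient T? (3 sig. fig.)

On each side the TISE gives plane waves with k = √(2m(E − V))/ℏ: k₁ = √(2·½·19.5) = 4.416, k₂ = √(2·½·6.4) = 2.530.
Matching ψ and ψ′ at x = 0 gives r = (k₁ − k₂)/(k₁ + k₂), so R = r² = 0.07374 and T = 1 − R = 0.9263.

T = 0.926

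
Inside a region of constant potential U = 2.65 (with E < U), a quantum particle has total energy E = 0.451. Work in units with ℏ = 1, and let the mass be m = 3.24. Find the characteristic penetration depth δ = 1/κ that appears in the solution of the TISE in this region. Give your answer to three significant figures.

δ = 0.265

Since E < U the TISE in this region is ψ'' = κ²ψ with κ = √(2m(U − E))/ℏ.
κ = √(2 × 3.24 × 2.199) = 3.775. The penetration depth is δ = 1/κ = 0.265.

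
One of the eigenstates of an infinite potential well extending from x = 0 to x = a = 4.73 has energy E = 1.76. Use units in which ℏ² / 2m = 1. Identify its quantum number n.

From E_n = n²π²ℏ²/(2ma²) invert to n = √(2ma²E)/(πℏ).
n = (4.73/π) × √(2 × 0.5 × 1.76) = 1.997 → n = 2.

n = 2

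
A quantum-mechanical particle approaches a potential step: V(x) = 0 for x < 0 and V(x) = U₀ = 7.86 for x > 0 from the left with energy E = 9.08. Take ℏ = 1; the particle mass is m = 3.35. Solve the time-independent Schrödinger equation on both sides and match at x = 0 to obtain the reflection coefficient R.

The wavenumbers are k₁ = √(2mE)/ℏ = 7.800 on the left and k₂ = √(2m(E − U₀))/ℏ = 2.859 on the right.
Matching ψ and ψ′ at x = 0 gives r = (k₁ − k₂)/(k₁ + k₂), so R = r² = 0.2149 and T = 1 − R = 0.7851.

R = 0.215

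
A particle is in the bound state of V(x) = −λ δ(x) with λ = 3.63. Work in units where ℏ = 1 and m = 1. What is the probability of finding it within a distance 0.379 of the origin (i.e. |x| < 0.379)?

P = 0.936

The normalised bound state is ψ = √κ e^{−κ|x|} with κ = mλ/ℏ² = 3.630.
P(|x| < d) = ∫_{−d}^{d} κ e^{−2κ|x|} dx = 1 − e^{−2κd} = 1 − e^{−2.752} = 0.9362.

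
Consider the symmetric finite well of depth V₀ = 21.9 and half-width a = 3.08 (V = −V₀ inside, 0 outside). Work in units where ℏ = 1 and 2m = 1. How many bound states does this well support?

Define the well-strength parameter z₀ = (a/ℏ)√(2mV₀) = 3.08 × √(2·0.5·21.9) = 14.41.
A new bound state (alternating even/odd) appears each time z₀ passes a multiple of π/2, so N = ⌊2z₀/π⌋ + 1 = ⌊9.176⌋ + 1 = 10.

N = 10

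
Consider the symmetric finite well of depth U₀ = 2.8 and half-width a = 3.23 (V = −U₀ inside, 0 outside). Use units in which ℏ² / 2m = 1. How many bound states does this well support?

The dimensionless depth is z₀ = a√(2mU₀)/ℏ = 3.23 × √(2.800) = 5.405.
The even/odd transcendental equations gain one root per π/2 in z₀, giving N = 1 + ⌊2z₀/π⌋ = 1 + ⌊3.441⌋ = 4.

N = 4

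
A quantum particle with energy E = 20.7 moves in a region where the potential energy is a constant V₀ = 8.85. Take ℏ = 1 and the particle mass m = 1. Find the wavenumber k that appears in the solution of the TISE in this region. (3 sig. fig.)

k = 4.87

With E > V₀ the solution is oscillatory, ψ ∝ e^{±ikx} with k = √(2m(E − V₀))/ℏ.
k = √(2 × 1 × 11.85) = 4.868.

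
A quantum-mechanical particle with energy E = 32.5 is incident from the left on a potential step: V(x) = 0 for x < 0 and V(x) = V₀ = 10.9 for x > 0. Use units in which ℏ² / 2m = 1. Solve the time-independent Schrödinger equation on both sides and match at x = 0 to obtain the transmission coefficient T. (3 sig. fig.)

T = 0.990

The wavenumbers are k₁ = √(2mE)/ℏ = 5.701 on the left and k₂ = √(2m(E − V₀))/ℏ = 4.648 on the right.
Matching ψ and ψ′ at x = 0 gives r = (k₁ − k₂)/(k₁ + k₂), so R = r² = 0.01036 and T = 1 − R = 0.9896.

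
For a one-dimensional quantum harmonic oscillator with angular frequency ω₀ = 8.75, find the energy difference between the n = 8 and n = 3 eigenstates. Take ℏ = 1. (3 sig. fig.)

E_n = ℏω₀(n + ½), so ΔE = (8 − 3) ℏω₀ = 5 × 8.75 = 43.75.

ΔE = 43.8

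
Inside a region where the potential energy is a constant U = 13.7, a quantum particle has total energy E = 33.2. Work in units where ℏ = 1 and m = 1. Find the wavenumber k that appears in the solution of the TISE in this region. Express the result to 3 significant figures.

k = 6.24

With E > U the solution is oscillatory, ψ ∝ e^{±ikx} with k = √(2m(E − U))/ℏ.
k = √(2 × 1 × 19.5) = 6.245.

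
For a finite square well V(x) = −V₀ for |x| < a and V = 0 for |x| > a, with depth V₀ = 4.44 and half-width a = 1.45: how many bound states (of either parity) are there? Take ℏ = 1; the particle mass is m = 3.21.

The dimensionless depth is z₀ = a√(2mV₀)/ℏ = 1.45 × √(28.50) = 7.742.
The even/odd transcendental equations gain one root per π/2 in z₀, giving N = 1 + ⌊2z₀/π⌋ = 1 + ⌊4.928⌋ = 5.

N = 5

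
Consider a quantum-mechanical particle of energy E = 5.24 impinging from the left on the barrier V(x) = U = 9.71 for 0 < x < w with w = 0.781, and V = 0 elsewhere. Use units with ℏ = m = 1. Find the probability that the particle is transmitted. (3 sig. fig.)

T = 0.0366

Since E < U the interior solution is evanescent with decay constant κ = √(2m(U − E))/ℏ = 2.990.
κw = 2.335, sinh(κw) = 5.117.
The exact tunnelling result is T⁻¹ = 1 + U² sinh²(κw) / [4E(U − E)] = 27.35, so T = 0.0366.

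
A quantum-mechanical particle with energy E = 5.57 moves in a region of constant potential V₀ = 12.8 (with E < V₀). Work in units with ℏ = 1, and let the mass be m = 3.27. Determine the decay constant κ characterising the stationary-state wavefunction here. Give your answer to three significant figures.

Since E < V₀ the TISE in this region is ψ'' = κ²ψ with κ = √(2m(V₀ − E))/ℏ.
κ = √(2 × 3.27 × 7.23) = 6.876.

κ = 6.88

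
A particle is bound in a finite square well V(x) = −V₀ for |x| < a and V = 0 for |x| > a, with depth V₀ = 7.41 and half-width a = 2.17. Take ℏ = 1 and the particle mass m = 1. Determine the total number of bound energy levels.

N = 6

Define the well-strength parameter z₀ = (a/ℏ)√(2mV₀) = 2.17 × √(2·1·7.41) = 8.354.
The even/odd transcendental equations gain one root per π/2 in z₀, giving N = 1 + ⌊2z₀/π⌋ = 1 + ⌊5.318⌋ = 6.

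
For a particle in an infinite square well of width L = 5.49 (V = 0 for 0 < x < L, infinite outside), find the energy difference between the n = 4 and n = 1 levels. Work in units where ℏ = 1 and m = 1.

E_n = n²π²ℏ²/(2mL²), so ΔE = (4² − 1²) π²ℏ²/(2mL²).
ΔE = 15 × π² / (2 × 1 × 5.49²) = 2.456.

ΔE = 2.46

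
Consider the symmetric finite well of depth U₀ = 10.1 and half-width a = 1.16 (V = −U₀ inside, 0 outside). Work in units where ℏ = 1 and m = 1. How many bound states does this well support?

N = 4

Define the well-strength parameter z₀ = (a/ℏ)√(2mU₀) = 1.16 × √(2·1·10.1) = 5.214.
A new bound state (alternating even/odd) appears each time z₀ passes a multiple of π/2, so N = ⌊2z₀/π⌋ + 1 = ⌊3.319⌋ + 1 = 4.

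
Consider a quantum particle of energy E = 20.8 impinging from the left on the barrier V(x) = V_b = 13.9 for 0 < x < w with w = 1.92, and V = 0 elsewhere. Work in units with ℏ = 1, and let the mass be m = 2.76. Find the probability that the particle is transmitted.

Above the barrier the interior wavenumber is k₂ = √(2m(E − V_b))/ℏ = 6.172, giving phase k₂w = 11.85.
T = [1 + V_b² sin²(k₂w) / (4E(E − V_b))]⁻¹ = 1/1.145 = 0.873.

T = 0.873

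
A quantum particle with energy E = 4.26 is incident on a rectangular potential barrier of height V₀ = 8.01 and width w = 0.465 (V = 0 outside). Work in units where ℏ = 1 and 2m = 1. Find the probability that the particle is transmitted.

E < V₀: inside the barrier ψ ∝ e^{±κx} with κ = √(2m(V₀ − E))/ℏ = 1.936.
κw = 0.9005, sinh(κw) = 1.027.
The exact tunnelling result is T⁻¹ = 1 + V₀² sinh²(κw) / [4E(V₀ − E)] = 2.059, so T = 0.486.

T = 0.486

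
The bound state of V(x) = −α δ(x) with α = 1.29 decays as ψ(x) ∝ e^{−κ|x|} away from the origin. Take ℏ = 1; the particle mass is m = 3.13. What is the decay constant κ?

Integrating the TISE across x = 0 gives the cusp condition ψ'(0⁺) − ψ'(0⁻) = −(2mα/ℏ²)ψ(0).
With ψ ∝ e^{−κ|x|} this yields −2κ = −2mα/ℏ², so κ = mα/ℏ² = 4.038.

κ = 4.04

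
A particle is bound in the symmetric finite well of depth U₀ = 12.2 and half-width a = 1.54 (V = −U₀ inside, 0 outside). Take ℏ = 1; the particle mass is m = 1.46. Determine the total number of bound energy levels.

N = 6

Define the well-strength parameter z₀ = (a/ℏ)√(2mU₀) = 1.54 × √(2·1.46·12.2) = 9.192.
A new bound state (alternating even/odd) appears each time z₀ passes a multiple of π/2, so N = ⌊2z₀/π⌋ + 1 = ⌊5.852⌋ + 1 = 6.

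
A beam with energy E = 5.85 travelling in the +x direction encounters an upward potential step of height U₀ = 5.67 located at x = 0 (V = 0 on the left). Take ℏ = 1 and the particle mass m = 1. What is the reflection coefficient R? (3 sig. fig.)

R = 0.492

The wavenumbers are k₁ = √(2mE)/ℏ = 3.421 on the left and k₂ = √(2m(E − U₀))/ℏ = 0.6000 on the right.
Continuity of ψ and ψ′ at the step yields the reflection amplitude r = (k₁ − k₂)/(k₁ + k₂) = 0.7015; thus R = |r|² = 0.4921, T = 0.5079.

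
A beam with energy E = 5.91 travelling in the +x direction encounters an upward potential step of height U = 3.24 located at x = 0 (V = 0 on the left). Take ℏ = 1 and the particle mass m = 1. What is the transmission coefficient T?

T = 0.962

The wavenumbers are k₁ = √(2mE)/ℏ = 3.438 on the left and k₂ = √(2m(E − U))/ℏ = 2.311 on the right.
Matching ψ and ψ′ at x = 0 gives r = (k₁ − k₂)/(k₁ + k₂), so R = r² = 0.03844 and T = 1 − R = 0.9616.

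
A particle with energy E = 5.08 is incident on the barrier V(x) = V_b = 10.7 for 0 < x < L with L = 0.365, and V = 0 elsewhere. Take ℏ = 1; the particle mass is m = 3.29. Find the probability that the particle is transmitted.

Since E < V_b the interior solution is evanescent with decay constant κ = √(2m(V_b − E))/ℏ = 6.081.
κL = 2.220, sinh(κL) = 4.547.
The exact tunnelling result is T⁻¹ = 1 + V_b² sinh²(κL) / [4E(V_b − E)] = 21.73, so T = 0.0460.

T = 0.0460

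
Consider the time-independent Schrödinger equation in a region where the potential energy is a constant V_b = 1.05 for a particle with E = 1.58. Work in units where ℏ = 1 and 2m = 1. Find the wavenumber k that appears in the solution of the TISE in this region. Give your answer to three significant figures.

With E > V_b the solution is oscillatory, ψ ∝ e^{±ikx} with k = √(2m(E − V_b))/ℏ.
k = √(2 × 0.5 × 0.53) = 0.7280.

k = 0.728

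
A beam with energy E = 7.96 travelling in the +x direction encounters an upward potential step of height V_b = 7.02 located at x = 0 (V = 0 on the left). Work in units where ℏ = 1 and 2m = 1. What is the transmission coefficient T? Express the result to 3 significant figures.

T = 0.761

The wavenumbers are k₁ = √(2mE)/ℏ = 2.821 on the left and k₂ = √(2m(E − V_b))/ℏ = 0.9695 on the right.
Continuity of ψ and ψ′ at the step yields the reflection amplitude r = (k₁ − k₂)/(k₁ + k₂) = 0.4885; thus R = |r|² = 0.2386, T = 0.7614.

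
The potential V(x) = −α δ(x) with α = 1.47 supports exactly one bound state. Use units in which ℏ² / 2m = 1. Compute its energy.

For x ≠ 0 the bound state is ψ ∝ e^{−κ|x|}; integrating the TISE across the delta gives the cusp condition 2κ = 2mα/ℏ², so κ = 0.7350.
Then E = −ℏ²κ²/(2m) = −mα²/(2ℏ²) = -0.5402.

E = -0.540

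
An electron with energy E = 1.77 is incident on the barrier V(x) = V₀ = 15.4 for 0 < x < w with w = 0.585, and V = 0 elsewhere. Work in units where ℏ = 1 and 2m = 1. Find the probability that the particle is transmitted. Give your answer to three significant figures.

Since E < V₀ the interior solution is evanescent with decay constant κ = √(2m(V₀ − E))/ℏ = 3.692.
κw = 2.160, sinh(κw) = 4.277.
Matching ψ, ψ′ at both faces gives T = [1 + V₀² sinh²(κw) / (4E(V₀ − E))]⁻¹ = 1/45.95 = 0.0218.

T = 0.0218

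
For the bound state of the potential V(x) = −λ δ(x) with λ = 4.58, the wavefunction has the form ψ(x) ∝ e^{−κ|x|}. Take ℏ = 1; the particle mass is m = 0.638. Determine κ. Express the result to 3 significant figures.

κ = 2.92

Integrating the TISE across x = 0 gives the cusp condition ψ'(0⁺) − ψ'(0⁻) = −(2mλ/ℏ²)ψ(0).
With ψ ∝ e^{−κ|x|} this yields −2κ = −2mλ/ℏ², so κ = mλ/ℏ² = 2.922.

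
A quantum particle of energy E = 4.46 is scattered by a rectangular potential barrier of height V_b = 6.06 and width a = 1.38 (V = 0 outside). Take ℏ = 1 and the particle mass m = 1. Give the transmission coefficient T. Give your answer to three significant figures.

Since E < V_b the interior solution is evanescent with decay constant κ = √(2m(V_b − E))/ℏ = 1.789.
κa = 2.469, sinh(κa) = 5.861.
Matching ψ, ψ′ at both faces gives T = [1 + V_b² sinh²(κa) / (4E(V_b − E))]⁻¹ = 1/45.19 = 0.0221.

T = 0.0221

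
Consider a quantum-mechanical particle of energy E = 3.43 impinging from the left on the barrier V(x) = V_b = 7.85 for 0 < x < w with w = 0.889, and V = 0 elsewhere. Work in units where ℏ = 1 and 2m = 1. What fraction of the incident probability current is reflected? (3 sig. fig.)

R = 0.910

Since E < V_b the interior solution is evanescent with decay constant κ = √(2m(V_b − E))/ℏ = 2.102.
κw = 1.869, sinh(κw) = 3.164.
Matching ψ, ψ′ at both faces gives T = [1 + V_b² sinh²(κw) / (4E(V_b − E))]⁻¹ = 1/11.17 = 0.0895.
R = 1 − T = 0.910.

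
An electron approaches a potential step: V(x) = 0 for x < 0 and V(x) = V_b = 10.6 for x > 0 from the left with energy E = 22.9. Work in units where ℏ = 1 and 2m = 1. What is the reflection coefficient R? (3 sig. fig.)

On each side the TISE gives plane waves with k = √(2m(E − V))/ℏ: k₁ = √(2·½·22.9) = 4.785, k₂ = √(2·½·12.3) = 3.507.
Continuity of ψ and ψ′ at the step yields the reflection amplitude r = (k₁ − k₂)/(k₁ + k₂) = 0.1541; thus R = |r|² = 0.02376, T = 0.9762.

R = 0.0238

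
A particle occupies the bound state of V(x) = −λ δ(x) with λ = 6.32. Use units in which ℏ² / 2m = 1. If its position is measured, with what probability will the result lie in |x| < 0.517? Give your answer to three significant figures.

The normalised bound state is ψ = √κ e^{−κ|x|} with κ = mλ/ℏ² = 3.160.
P(|x| < d) = ∫_{−d}^{d} κ e^{−2κ|x|} dx = 1 − e^{−2κd} = 1 − e^{−3.267} = 0.9619.

P = 0.962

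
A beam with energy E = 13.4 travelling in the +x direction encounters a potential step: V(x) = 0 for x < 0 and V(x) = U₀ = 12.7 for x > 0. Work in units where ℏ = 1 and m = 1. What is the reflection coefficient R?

On each side the TISE gives plane waves with k = √(2m(E − V))/ℏ: k₁ = √(2·1·13.4) = 5.177, k₂ = √(2·1·0.7) = 1.183.
Continuity of ψ and ψ′ at the step yields the reflection amplitude r = (k₁ − k₂)/(k₁ + k₂) = 0.6279; thus R = |r|² = 0.3943, T = 0.6057.

R = 0.394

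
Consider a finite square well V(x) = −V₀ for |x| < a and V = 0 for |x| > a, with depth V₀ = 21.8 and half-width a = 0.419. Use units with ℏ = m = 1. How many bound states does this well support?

Define the well-strength parameter z₀ = (a/ℏ)√(2mV₀) = 0.419 × √(2·1·21.8) = 2.767.
The even/odd transcendental equations gain one root per π/2 in z₀, giving N = 1 + ⌊2z₀/π⌋ = 1 + ⌊1.761⌋ = 2.

N = 2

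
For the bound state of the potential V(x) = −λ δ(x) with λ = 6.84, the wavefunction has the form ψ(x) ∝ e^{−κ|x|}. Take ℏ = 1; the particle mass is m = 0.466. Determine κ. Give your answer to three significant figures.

Integrating the TISE across x = 0 gives the cusp condition ψ'(0⁺) − ψ'(0⁻) = −(2mλ/ℏ²)ψ(0).
With ψ ∝ e^{−κ|x|} this yields −2κ = −2mλ/ℏ², so κ = mλ/ℏ² = 3.187.

κ = 3.19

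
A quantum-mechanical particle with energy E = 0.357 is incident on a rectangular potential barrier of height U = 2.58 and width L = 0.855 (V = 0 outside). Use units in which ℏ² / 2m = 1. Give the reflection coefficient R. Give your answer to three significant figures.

E < U: inside the barrier ψ ∝ e^{±κx} with κ = √(2m(U − E))/ℏ = 1.491.
κL = 1.275, sinh(κL) = 1.649.
The exact tunnelling result is T⁻¹ = 1 + U² sinh²(κL) / [4E(U − E)] = 6.703, so T = 0.149.
R = 1 − T = 0.851.

R = 0.851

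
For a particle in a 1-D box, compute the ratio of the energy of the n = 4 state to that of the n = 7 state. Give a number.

E_n = n²π²ℏ²/(2mL²) so the ratio is n₂²/n₁² = 16/49 = 0.326531.

0.326531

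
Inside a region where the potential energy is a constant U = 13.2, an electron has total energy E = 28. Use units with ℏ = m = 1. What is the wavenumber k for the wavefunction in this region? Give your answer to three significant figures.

k = 5.44

With E > U the solution is oscillatory, ψ ∝ e^{±ikx} with k = √(2m(E − U))/ℏ.
k = √(2 × 1 × 14.8) = 5.441.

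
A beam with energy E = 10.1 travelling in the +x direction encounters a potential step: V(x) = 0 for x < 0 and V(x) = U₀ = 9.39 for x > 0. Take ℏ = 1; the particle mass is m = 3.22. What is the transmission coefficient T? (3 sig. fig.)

T = 0.663

On each side the TISE gives plane waves with k = √(2m(E − V))/ℏ: k₁ = √(2·3.22·10.1) = 8.065, k₂ = √(2·3.22·0.71) = 2.138.
Continuity of ψ and ψ′ at the step yields the reflection amplitude r = (k₁ − k₂)/(k₁ + k₂) = 0.5809; thus R = |r|² = 0.3374, T = 0.6626.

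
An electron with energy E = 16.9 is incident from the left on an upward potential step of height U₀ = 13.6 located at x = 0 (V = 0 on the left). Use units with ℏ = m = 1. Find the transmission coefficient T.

The wavenumbers are k₁ = √(2mE)/ℏ = 5.814 on the left and k₂ = √(2m(E − U₀))/ℏ = 2.569 on the right.
Continuity of ψ and ψ′ at the step yields the reflection amplitude r = (k₁ − k₂)/(k₁ + k₂) = 0.3871; thus R = |r|² = 0.1498, T = 0.8502.

T = 0.850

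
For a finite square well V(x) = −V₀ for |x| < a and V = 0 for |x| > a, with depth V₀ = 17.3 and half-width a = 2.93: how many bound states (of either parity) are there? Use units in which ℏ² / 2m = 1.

N = 8

The dimensionless depth is z₀ = a√(2mV₀)/ℏ = 2.93 × √(17.30) = 12.19.
The even/odd transcendental equations gain one root per π/2 in z₀, giving N = 1 + ⌊2z₀/π⌋ = 1 + ⌊7.758⌋ = 8.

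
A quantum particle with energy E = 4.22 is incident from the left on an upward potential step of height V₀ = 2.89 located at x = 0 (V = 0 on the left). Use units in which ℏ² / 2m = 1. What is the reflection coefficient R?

The wavenumbers are k₁ = √(2mE)/ℏ = 2.054 on the left and k₂ = √(2m(E − V₀))/ℏ = 1.153 on the right.
Matching ψ and ψ′ at x = 0 gives r = (k₁ − k₂)/(k₁ + k₂), so R = r² = 0.07891 and T = 1 − R = 0.9211.

R = 0.0789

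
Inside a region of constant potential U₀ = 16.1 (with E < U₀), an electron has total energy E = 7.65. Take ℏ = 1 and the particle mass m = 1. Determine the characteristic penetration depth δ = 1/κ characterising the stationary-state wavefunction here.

δ = 0.243

Since E < U₀ the TISE in this region is ψ'' = κ²ψ with κ = √(2m(U₀ − E))/ℏ.
κ = √(2 × 1 × 8.45) = 4.111. The penetration depth is δ = 1/κ = 0.243.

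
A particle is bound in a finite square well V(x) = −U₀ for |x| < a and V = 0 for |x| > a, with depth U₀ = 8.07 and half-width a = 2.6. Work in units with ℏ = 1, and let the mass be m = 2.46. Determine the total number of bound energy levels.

Define the well-strength parameter z₀ = (a/ℏ)√(2mU₀) = 2.6 × √(2·2.46·8.07) = 16.38.
A new bound state (alternating even/odd) appears each time z₀ passes a multiple of π/2, so N = ⌊2z₀/π⌋ + 1 = ⌊10.43⌋ + 1 = 11.

N = 11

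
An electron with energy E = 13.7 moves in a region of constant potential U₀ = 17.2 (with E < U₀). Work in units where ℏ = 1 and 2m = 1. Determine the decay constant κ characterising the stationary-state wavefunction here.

κ = 1.87

Since E < U₀ the TISE in this region is ψ'' = κ²ψ with κ = √(2m(U₀ − E))/ℏ.
κ = √(2 × 0.5 × 3.5) = 1.871.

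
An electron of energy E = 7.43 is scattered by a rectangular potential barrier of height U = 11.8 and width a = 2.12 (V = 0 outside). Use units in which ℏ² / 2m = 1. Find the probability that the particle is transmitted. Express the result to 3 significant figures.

E < U: inside the barrier ψ ∝ e^{±κx} with κ = √(2m(U − E))/ℏ = 2.090.
κa = 4.432, sinh(κa) = 42.03.
The exact tunnelling result is T⁻¹ = 1 + U² sinh²(κa) / [4E(U − E)] = 1895, so T = 0.000528.

T = 0.000528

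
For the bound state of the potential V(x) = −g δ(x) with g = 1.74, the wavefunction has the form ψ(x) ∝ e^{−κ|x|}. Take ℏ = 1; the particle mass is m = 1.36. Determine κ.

Integrating the TISE across x = 0 gives the cusp condition ψ'(0⁺) − ψ'(0⁻) = −(2mg/ℏ²)ψ(0).
With ψ ∝ e^{−κ|x|} this yields −2κ = −2mg/ℏ², so κ = mg/ℏ² = 2.366.

κ = 2.37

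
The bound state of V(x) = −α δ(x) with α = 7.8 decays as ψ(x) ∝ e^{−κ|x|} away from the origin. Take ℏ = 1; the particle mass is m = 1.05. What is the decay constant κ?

Integrating the TISE across x = 0 gives the cusp condition ψ'(0⁺) − ψ'(0⁻) = −(2mα/ℏ²)ψ(0).
With ψ ∝ e^{−κ|x|} this yields −2κ = −2mα/ℏ², so κ = mα/ℏ² = 8.190.

κ = 8.19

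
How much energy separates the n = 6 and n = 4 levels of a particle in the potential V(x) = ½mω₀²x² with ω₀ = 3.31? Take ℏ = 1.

ΔE = 6.62

E_n = ℏω₀(n + ½), so ΔE = (6 − 4) ℏω₀ = 2 × 3.31 = 6.620.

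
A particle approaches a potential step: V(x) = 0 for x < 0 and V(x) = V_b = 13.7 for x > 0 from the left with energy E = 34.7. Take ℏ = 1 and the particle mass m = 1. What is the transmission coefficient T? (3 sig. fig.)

T = 0.984

The wavenumbers are k₁ = √(2mE)/ℏ = 8.331 on the left and k₂ = √(2m(E − V_b))/ℏ = 6.481 on the right.
Continuity of ψ and ψ′ at the step yields the reflection amplitude r = (k₁ − k₂)/(k₁ + k₂) = 0.1249; thus R = |r|² = 0.01560, T = 0.9844.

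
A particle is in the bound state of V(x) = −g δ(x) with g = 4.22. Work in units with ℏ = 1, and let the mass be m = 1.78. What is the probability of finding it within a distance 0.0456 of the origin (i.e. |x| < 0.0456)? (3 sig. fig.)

P = 0.496

The normalised bound state is ψ = √κ e^{−κ|x|} with κ = mg/ℏ² = 7.512.
P(|x| < d) = ∫_{−d}^{d} κ e^{−2κ|x|} dx = 1 − e^{−2κd} = 1 − e^{−0.6851} = 0.4959.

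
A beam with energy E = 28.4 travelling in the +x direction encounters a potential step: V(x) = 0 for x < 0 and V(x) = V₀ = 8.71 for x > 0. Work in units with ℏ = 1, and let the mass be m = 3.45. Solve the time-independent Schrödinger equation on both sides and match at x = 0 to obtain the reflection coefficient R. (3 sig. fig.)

R = 0.00834

The wavenumbers are k₁ = √(2mE)/ℏ = 14.00 on the left and k₂ = √(2m(E − V₀))/ℏ = 11.66 on the right.
Matching ψ and ψ′ at x = 0 gives r = (k₁ − k₂)/(k₁ + k₂), so R = r² = 0.008338 and T = 1 − R = 0.9917.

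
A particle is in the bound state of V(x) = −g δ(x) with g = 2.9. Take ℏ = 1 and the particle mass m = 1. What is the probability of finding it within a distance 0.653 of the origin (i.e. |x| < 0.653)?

P = 0.977

The normalised bound state is ψ = √κ e^{−κ|x|} with κ = mg/ℏ² = 2.900.
P(|x| < d) = ∫_{−d}^{d} κ e^{−2κ|x|} dx = 1 − e^{−2κd} = 1 − e^{−3.787} = 0.9773.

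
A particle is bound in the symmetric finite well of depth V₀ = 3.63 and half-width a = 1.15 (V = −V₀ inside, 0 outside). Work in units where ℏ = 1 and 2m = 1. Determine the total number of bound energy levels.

The dimensionless depth is z₀ = a√(2mV₀)/ℏ = 1.15 × √(3.630) = 2.191.
A new bound state (alternating even/odd) appears each time z₀ passes a multiple of π/2, so N = ⌊2z₀/π⌋ + 1 = ⌊1.395⌋ + 1 = 2.

N = 2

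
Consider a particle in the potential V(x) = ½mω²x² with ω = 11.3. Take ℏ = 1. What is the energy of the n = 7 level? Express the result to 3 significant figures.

Using E_n = (n + ½)ℏω: E_7 = 7.5 × 11.3 = 84.75.

E = 84.8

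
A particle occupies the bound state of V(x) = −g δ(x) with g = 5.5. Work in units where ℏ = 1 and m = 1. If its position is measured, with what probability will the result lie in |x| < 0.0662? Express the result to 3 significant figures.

The normalised bound state is ψ = √κ e^{−κ|x|} with κ = mg/ℏ² = 5.500.
P(|x| < d) = ∫_{−d}^{d} κ e^{−2κ|x|} dx = 1 − e^{−2κd} = 1 − e^{−0.7282} = 0.5172.

P = 0.517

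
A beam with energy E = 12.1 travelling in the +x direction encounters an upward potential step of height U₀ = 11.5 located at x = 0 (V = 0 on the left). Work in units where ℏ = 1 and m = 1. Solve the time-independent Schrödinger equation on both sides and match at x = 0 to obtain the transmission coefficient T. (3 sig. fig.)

T = 0.596

On each side the TISE gives plane waves with k = √(2m(E − V))/ℏ: k₁ = √(2·1·12.1) = 4.919, k₂ = √(2·1·0.6) = 1.095.
Matching ψ and ψ′ at x = 0 gives r = (k₁ − k₂)/(k₁ + k₂), so R = r² = 0.4042 and T = 1 − R = 0.5958.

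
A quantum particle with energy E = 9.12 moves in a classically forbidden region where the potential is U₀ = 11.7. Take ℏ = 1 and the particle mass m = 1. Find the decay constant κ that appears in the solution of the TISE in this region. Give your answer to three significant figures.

Since E < U₀ the TISE in this region is ψ'' = κ²ψ with κ = √(2m(U₀ − E))/ℏ.
κ = √(2 × 1 × 2.58) = 2.272.

κ = 2.27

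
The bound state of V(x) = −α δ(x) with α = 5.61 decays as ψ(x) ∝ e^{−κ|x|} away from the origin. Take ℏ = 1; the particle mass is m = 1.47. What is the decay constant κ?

Integrating the TISE across x = 0 gives the cusp condition ψ'(0⁺) − ψ'(0⁻) = −(2mα/ℏ²)ψ(0).
With ψ ∝ e^{−κ|x|} this yields −2κ = −2mα/ℏ², so κ = mα/ℏ² = 8.247.

κ = 8.25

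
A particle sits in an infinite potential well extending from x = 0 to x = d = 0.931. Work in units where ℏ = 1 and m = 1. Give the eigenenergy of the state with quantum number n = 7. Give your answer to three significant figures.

Requiring ψ(0) = ψ(d) = 0 quantises k = nπ/d, hence E_n = ℏ²k²/2m = n²π²ℏ²/(2md²).
E_7 = 7² × π² / (2 × 1 × 0.931²) = 279.0.

E = 279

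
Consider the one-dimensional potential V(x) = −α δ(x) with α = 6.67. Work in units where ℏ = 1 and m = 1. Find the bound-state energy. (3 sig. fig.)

For x ≠ 0 the bound state is ψ ∝ e^{−κ|x|}; integrating the TISE across the delta gives the cusp condition 2κ = 2mα/ℏ², so κ = 6.670.
Then E = −ℏ²κ²/(2m) = −mα²/(2ℏ²) = -22.24.

E = -22.2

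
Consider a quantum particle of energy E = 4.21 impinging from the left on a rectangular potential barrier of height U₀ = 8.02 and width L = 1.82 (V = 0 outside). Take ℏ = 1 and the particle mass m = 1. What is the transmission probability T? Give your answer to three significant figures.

T = 0.000173

Since E < U₀ the interior solution is evanescent with decay constant κ = √(2m(U₀ − E))/ℏ = 2.760.
κL = 5.024, sinh(κL) = 76.01.
The exact tunnelling result is T⁻¹ = 1 + U₀² sinh²(κL) / [4E(U₀ − E)] = 5792, so T = 0.000173.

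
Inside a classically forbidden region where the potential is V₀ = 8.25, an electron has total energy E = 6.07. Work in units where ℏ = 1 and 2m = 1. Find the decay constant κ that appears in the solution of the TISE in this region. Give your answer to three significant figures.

κ = 1.48

Since E < V₀ the TISE in this region is ψ'' = κ²ψ with κ = √(2m(V₀ − E))/ℏ.
κ = √(2 × 0.5 × 2.18) = 1.476.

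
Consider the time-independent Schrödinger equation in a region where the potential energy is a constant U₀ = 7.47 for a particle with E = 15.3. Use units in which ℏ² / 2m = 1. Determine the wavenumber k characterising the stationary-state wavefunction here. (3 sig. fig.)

With E > U₀ the solution is oscillatory, ψ ∝ e^{±ikx} with k = √(2m(E − U₀))/ℏ.
k = √(2 × 0.5 × 7.83) = 2.798.

k = 2.80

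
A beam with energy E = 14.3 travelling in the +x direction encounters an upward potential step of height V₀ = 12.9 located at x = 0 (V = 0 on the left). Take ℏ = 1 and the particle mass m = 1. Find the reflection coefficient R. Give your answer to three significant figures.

R = 0.274

The wavenumbers are k₁ = √(2mE)/ℏ = 5.348 on the left and k₂ = √(2m(E − V₀))/ℏ = 1.673 on the right.
Continuity of ψ and ψ′ at the step yields the reflection amplitude r = (k₁ − k₂)/(k₁ + k₂) = 0.5234; thus R = |r|² = 0.2739, T = 0.7261.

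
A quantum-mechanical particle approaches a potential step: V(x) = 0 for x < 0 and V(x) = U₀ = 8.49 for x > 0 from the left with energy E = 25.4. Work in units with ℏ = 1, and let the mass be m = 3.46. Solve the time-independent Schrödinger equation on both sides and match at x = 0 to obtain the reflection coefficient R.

The wavenumbers are k₁ = √(2mE)/ℏ = 13.26 on the left and k₂ = √(2m(E − U₀))/ℏ = 10.82 on the right.
Continuity of ψ and ψ′ at the step yields the reflection amplitude r = (k₁ − k₂)/(k₁ + k₂) = 0.1014; thus R = |r|² = 0.01027, T = 0.9897.

R = 0.0103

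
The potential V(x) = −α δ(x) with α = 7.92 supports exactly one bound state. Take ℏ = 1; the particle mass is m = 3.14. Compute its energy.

The bound state is ψ(x) = √κ e^{−κ|x|}. The derivative jump ψ'(0⁺) − ψ'(0⁻) = −(2mα/ℏ²)ψ(0) fixes κ = mα/ℏ² = 24.87.
Then E = −ℏ²κ²/(2m) = −mα²/(2ℏ²) = -98.48.

E = -98.5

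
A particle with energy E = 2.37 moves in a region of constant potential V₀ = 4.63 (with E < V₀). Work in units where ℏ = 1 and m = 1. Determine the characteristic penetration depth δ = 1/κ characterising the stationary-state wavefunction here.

δ = 0.470

Since E < V₀ the TISE in this region is ψ'' = κ²ψ with κ = √(2m(V₀ − E))/ℏ.
κ = √(2 × 1 × 2.26) = 2.126. The penetration depth is δ = 1/κ = 0.470.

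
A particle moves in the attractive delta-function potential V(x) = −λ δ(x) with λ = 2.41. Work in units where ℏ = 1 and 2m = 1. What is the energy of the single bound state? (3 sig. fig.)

E = -1.45

The bound state is ψ(x) = √κ e^{−κ|x|}. The derivative jump ψ'(0⁺) − ψ'(0⁻) = −(2mλ/ℏ²)ψ(0) fixes κ = mλ/ℏ² = 1.205.
Then E = −ℏ²κ²/(2m) = −mλ²/(2ℏ²) = -1.452.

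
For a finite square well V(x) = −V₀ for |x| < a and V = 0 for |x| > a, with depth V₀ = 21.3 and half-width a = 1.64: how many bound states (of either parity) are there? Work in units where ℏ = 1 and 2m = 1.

N = 5

The dimensionless depth is z₀ = a√(2mV₀)/ℏ = 1.64 × √(21.30) = 7.569.
The even/odd transcendental equations gain one root per π/2 in z₀, giving N = 1 + ⌊2z₀/π⌋ = 1 + ⌊4.819⌋ = 5.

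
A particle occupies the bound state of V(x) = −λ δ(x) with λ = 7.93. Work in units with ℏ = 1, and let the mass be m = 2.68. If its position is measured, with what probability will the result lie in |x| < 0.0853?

P = 0.973

The normalised bound state is ψ = √κ e^{−κ|x|} with κ = mλ/ℏ² = 21.25.
P(|x| < d) = ∫_{−d}^{d} κ e^{−2κ|x|} dx = 1 − e^{−2κd} = 1 − e^{−3.626} = 0.9734.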